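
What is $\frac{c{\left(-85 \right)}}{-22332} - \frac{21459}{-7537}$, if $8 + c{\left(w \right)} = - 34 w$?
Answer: $\frac{228750377}{84158142} \approx 2.7181$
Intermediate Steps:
$c{\left(w \right)} = -8 - 34 w$
$\frac{c{\left(-85 \right)}}{-22332} - \frac{21459}{-7537} = \frac{-8 - -2890}{-22332} - \frac{21459}{-7537} = \left(-8 + 2890\right) \left(- \frac{1}{22332}\right) - - \frac{21459}{7537} = 2882 \left(- \frac{1}{22332}\right) + \frac{21459}{7537} = - \frac{1441}{11166} + \frac{21459}{7537} = \frac{228750377}{84158142}$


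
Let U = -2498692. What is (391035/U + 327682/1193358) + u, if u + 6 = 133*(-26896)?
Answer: -5333269509415645825/1490917043868 ≈ -3.5772e+6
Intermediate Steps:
u = -3577174 (u = -6 + 133*(-26896) = -6 - 3577168 = -3577174)
(391035/U + 327682/1193358) + u = (391035/(-2498692) + 327682/1193358) - 3577174 = (391035*(-1/2498692) + 327682*(1/1193358)) - 3577174 = (-391035/2498692 + 163841/596679) - 3577174 = 176065823207/1490917043868 - 3577174 = -5333269509415645825/1490917043868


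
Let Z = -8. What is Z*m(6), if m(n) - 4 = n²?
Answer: -320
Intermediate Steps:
m(n) = 4 + n²
Z*m(6) = -8*(4 + 6²) = -8*(4 + 36) = -8*40 = -320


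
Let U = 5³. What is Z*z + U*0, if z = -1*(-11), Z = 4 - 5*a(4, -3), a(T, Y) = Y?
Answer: 209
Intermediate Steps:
U = 125
Z = 19 (Z = 4 - 5*(-3) = 4 + 15 = 19)
z = 11
Z*z + U*0 = 19*11 + 125*0 = 209 + 0 = 209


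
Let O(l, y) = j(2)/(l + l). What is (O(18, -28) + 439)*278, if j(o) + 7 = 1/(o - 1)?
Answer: 365987/3 ≈ 1.2200e+5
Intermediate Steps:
j(o) = -7 + 1/(-1 + o) (j(o) = -7 + 1/(o - 1) = -7 + 1/(-1 + o))
O(l, y) = -3/l (O(l, y) = ((8 - 7*2)/(-1 + 2))/(l + l) = ((8 - 14)/1)/((2*l)) = (1*(-6))*(1/(2*l)) = -3/l)
(O(18, -28) + 439)*278 = (-3/18 + 439)*278 = (-3*1/18 + 439)*278 = (-1/6 + 439)*278 = (2633/6)*278 = 365987/3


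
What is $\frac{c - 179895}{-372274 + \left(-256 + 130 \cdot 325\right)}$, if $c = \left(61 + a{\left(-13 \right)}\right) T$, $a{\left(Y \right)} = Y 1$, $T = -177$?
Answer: $\frac{188391}{330280} \approx 0.5704$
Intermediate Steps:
$a{\left(Y \right)} = Y$
$c = -8496$ ($c = \left(61 - 13\right) \left(-177\right) = 48 \left(-177\right) = -8496$)
$\frac{c - 179895}{-372274 + \left(-256 + 130 \cdot 325\right)} = \frac{-8496 - 179895}{-372274 + \left(-256 + 130 \cdot 325\right)} = - \frac{188391}{-372274 + \left(-256 + 42250\right)} = - \frac{188391}{-372274 + 41994} = - \frac{188391}{-330280} = \left(-188391\right) \left(- \frac{1}{330280}\right) = \frac{188391}{330280}$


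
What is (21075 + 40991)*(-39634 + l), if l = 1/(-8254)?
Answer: -10152105735221/4127 ≈ -2.4599e+9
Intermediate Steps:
l = -1/8254 ≈ -0.00012115
(21075 + 40991)*(-39634 + l) = (21075 + 40991)*(-39634 - 1/8254) = 62066*(-327139037/8254) = -10152105735221/4127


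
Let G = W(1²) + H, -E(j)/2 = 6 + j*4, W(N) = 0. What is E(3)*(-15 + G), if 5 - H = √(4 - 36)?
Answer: 360 + 144*I*√2 ≈ 360.0 + 203.65*I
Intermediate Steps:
E(j) = -12 - 8*j (E(j) = -2*(6 + j*4) = -2*(6 + 4*j) = -12 - 8*j)
H = 5 - 4*I*√2 (H = 5 - √(4 - 36) = 5 - √(-32) = 5 - 4*I*√2 ≈ 5.0 - 5.6569*I)
G = 5 - 4*I*√2 (G = 0 + (5 - 4*I*√2) = 5 - 4*I*√2 ≈ 5.0 - 5.6569*I)
E(3)*(-15 + G) = (-12 - 8*3)*(-15 + (5 - 4*I*√2)) = (-12 - 24)*(-10 - 4*I*√2) = -36*(-10 - 4*I*√2) = 360 + 144*I*√2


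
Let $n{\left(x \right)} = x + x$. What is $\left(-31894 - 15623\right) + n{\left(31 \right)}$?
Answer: $-47455$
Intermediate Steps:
$n{\left(x \right)} = 2 x$
$\left(-31894 - 15623\right) + n{\left(31 \right)} = \left(-31894 - 15623\right) + 2 \cdot 31 = -47517 + 62 = -47455$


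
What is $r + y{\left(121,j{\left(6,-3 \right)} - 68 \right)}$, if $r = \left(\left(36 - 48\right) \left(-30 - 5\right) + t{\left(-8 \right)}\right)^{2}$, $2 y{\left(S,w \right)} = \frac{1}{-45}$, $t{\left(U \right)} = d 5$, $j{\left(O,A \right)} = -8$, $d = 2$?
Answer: $\frac{16640999}{90} \approx 1.849 \cdot 10^{5}$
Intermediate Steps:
$t{\left(U \right)} = 10$ ($t{\left(U \right)} = 2 \cdot 5 = 10$)
$y{\left(S,w \right)} = - \frac{1}{90}$ ($y{\left(S,w \right)} = \frac{1}{2 \left(-45\right)} = \frac{1}{2} \left(- \frac{1}{45}\right) = - \frac{1}{90}$)
$r = 184900$ ($r = \left(\left(36 - 48\right) \left(-30 - 5\right) + 10\right)^{2} = \left(\left(-12\right) \left(-35\right) + 10\right)^{2} = \left(420 + 10\right)^{2} = 430^{2} = 184900$)
$r + y{\left(121,j{\left(6,-3 \right)} - 68 \right)} = 184900 - \frac{1}{90} = \frac{16640999}{90}$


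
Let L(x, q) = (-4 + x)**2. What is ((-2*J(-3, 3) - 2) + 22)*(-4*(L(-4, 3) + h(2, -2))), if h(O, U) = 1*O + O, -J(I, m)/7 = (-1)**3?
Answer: -1632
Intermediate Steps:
J(I, m) = 7 (J(I, m) = -7*(-1)**3 = -7*(-1) = 7)
h(O, U) = 2*O (h(O, U) = O + O = 2*O)
((-2*J(-3, 3) - 2) + 22)*(-4*(L(-4, 3) + h(2, -2))) = ((-2*7 - 2) + 22)*(-4*((-4 - 4)**2 + 2*2)) = ((-14 - 2) + 22)*(-4*((-8)**2 + 4)) = (-16 + 22)*(-4*(64 + 4)) = 6*(-4*68) = 6*(-272) = -1632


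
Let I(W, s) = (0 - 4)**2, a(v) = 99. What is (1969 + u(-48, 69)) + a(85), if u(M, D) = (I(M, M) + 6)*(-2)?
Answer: 2024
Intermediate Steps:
I(W, s) = 16 (I(W, s) = (-4)**2 = 16)
u(M, D) = -44 (u(M, D) = (16 + 6)*(-2) = 22*(-2) = -44)
(1969 + u(-48, 69)) + a(85) = (1969 - 44) + 99 = 1925 + 99 = 2024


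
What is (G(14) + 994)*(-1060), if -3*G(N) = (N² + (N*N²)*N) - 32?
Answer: 12577960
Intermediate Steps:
G(N) = 32/3 - N²/3 - N⁴/3 (G(N) = -((N² + (N*N²)*N) - 32)/3 = -((N² + N³*N) - 32)/3 = -((N² + N⁴) - 32)/3 = -(-32 + N² + N⁴)/3 = 32/3 - N²/3 - N⁴/3)
(G(14) + 994)*(-1060) = ((32/3 - ⅓*14² - ⅓*14⁴) + 994)*(-1060) = ((32/3 - ⅓*196 - ⅓*38416) + 994)*(-1060) = ((32/3 - 196/3 - 38416/3) + 994)*(-1060) = (-12860 + 994)*(-1060) = -11866*(-1060) = 12577960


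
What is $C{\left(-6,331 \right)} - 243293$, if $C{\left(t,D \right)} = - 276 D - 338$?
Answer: $-334987$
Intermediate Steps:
$C{\left(t,D \right)} = -338 - 276 D$
$C{\left(-6,331 \right)} - 243293 = \left(-338 - 91356\right) - 243293 = -91694 - 243293 = -334987$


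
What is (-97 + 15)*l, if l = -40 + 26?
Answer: 1148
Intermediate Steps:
l = -14
(-97 + 15)*l = (-97 + 15)*(-14) = -82*(-14) = 1148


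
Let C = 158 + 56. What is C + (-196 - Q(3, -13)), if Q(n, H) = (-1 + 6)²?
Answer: -7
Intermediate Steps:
Q(n, H) = 25 (Q(n, H) = 5² = 25)
C = 214
C + (-196 - Q(3, -13)) = 214 + (-196 - 1*25) = 214 + (-196 - 25) = 214 - 221 = -7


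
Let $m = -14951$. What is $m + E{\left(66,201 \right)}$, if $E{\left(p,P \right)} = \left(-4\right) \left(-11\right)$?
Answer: $-14907$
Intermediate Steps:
$E{\left(p,P \right)} = 44$
$m + E{\left(66,201 \right)} = -14951 + 44 = -14907$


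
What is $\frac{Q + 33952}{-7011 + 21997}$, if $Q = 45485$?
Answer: $\frac{79437}{14986} \approx 5.3008$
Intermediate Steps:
$\frac{Q + 33952}{-7011 + 21997} = \frac{45485 + 33952}{-7011 + 21997} = \frac{79437}{14986}$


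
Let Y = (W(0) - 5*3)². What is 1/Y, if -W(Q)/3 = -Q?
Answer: 1/225 ≈ 0.0044444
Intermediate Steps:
W(Q) = 3*Q (W(Q) = -(-3)*Q = 3*Q)
Y = 225 (Y = (3*0 - 5*3)² = (0 - 15)² = (-15)² = 225)
1/Y = 1/225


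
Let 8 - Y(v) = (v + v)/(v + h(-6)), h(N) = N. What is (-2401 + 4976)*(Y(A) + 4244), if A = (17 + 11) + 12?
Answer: 186028300/17 ≈ 1.0943e+7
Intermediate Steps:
A = 40 (A = 28 + 12 = 40)
Y(v) = 8 - 2*v/(-6 + v) (Y(v) = 8 - (v + v)/(v - 6) = 8 - 2*v/(-6 + v))
(-2401 + 4976)*(Y(A) + 4244) = (-2401 + 4976)*(6*(-8 + 40)/(-6 + 40) + 4244) = 2575*(6*32/34 + 4244) = 2575*(6*(1/34)*32 + 4244) = 2575*(96/17 + 4244) = 2575*(72244/17) = 186028300/17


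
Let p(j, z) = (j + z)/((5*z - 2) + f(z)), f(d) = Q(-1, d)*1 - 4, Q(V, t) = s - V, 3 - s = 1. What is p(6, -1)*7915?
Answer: -39575/8 ≈ -4946.9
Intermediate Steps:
s = 2 (s = 3 - 1*1 = 3 - 1 = 2)
Q(V, t) = 2 - V
f(d) = -1 (f(d) = (2 - 1*(-1))*1 - 4 = (2 + 1)*1 - 4 = 3*1 - 4 = 3 - 4 = -1)
p(j, z) = (j + z)/(-3 + 5*z) (p(j, z) = (j + z)/((5*z - 2) - 1) = (j + z)/((-2 + 5*z) - 1) = (j + z)/(-3 + 5*z))
p(6, -1)*7915 = ((6 - 1)/(-3 + 5*(-1)))*7915 = (5/(-3 - 5))*7915 = (5/(-8))*7915 = -⅛*5*7915 = -5/8*7915 = -39575/8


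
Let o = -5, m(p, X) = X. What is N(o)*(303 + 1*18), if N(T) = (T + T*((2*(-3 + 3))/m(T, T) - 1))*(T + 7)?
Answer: 0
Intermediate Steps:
N(T) = 0 (N(T) = (T + T*((2*(-3 + 3))/T - 1))*(T + 7) = (T + T*((2*0)/T - 1))*(7 + T) = (T + T*(0/T - 1))*(7 + T) = (T + T*(0 - 1))*(7 + T) = (T + T*(-1))*(7 + T) = (T - T)*(7 + T) = 0*(7 + T) = 0)
N(o)*(303 + 1*18) = 0*(303 + 1*18) = 0*(303 + 18) = 0*321 = 0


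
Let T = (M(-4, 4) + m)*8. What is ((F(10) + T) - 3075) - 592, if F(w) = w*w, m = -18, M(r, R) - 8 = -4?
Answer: -3679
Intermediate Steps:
M(r, R) = 4 (M(r, R) = 8 - 4 = 4)
F(w) = w²
T = -112 (T = (4 - 18)*8 = -14*8 = -112)
((F(10) + T) - 3075) - 592 = ((10² - 112) - 3075) - 592 = ((100 - 112) - 3075) - 592 = (-12 - 3075) - 592 = -3087 - 592 = -3679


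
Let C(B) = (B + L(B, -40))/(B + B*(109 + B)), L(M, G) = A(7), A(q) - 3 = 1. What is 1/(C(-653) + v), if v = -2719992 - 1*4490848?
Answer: -354579/2556812437009 ≈ -1.3868e-7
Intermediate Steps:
A(q) = 4 (A(q) = 3 + 1 = 4)
L(M, G) = 4
C(B) = (4 + B)/(B + B*(109 + B)) (C(B) = (B + 4)/(B + B*(109 + B)) = (4 + B)/(B + B*(109 + B)))
v = -7210840 (v = -2719992 - 4490848 = -7210840)
1/(C(-653) + v) = 1/((4 - 653)/((-653)*(110 - 653)) - 7210840) = 1/(-1/653*(-649)/(-543) - 7210840) = 1/(-1/653*(-1/543)*(-649) - 7210840) = 1/(-649/354579 - 7210840) = 1/(-2556812437009/354579) = -354579/2556812437009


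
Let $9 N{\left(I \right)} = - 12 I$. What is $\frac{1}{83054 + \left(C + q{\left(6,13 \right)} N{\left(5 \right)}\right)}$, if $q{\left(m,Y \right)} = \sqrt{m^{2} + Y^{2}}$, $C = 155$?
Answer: $\frac{748881}{62313557129} + \frac{60 \sqrt{205}}{62313557129} \approx 1.2032 \cdot 10^{-5}$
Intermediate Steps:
$N{\left(I \right)} = - \frac{4 I}{3}$ ($N{\left(I \right)} = \frac{\left(-12\right) I}{9} = - \frac{4 I}{3}$)
$q{\left(m,Y \right)} = \sqrt{Y^{2} + m^{2}}$
$\frac{1}{83054 + \left(C + q{\left(6,13 \right)} N{\left(5 \right)}\right)} = \frac{1}{83054 + \left(155 + \sqrt{13^{2} + 6^{2}} \left(\left(- \frac{4}{3}\right) 5\right)\right)} = \frac{1}{83054 + \left(155 + \sqrt{169 + 36} \left(- \frac{20}{3}\right)\right)} = \frac{1}{83054 + \left(155 + \sqrt{205} \left(- \frac{20}{3}\right)\right)} = \frac{1}{83054 + \left(155 - \frac{20 \sqrt{205}}{3}\right)} = \frac{1}{83209 - \frac{20 \sqrt{205}}{3}}$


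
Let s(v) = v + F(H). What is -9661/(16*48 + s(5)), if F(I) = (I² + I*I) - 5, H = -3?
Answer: -9661/786 ≈ -12.291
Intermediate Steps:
F(I) = -5 + 2*I² (F(I) = (I² + I²) - 5 = 2*I² - 5 = -5 + 2*I²)
s(v) = 13 + v (s(v) = v + (-5 + 2*(-3)²) = v + (-5 + 2*9) = v + (-5 + 18) = v + 13 = 13 + v)
-9661/(16*48 + s(5)) = -9661/(16*48 + (13 + 5)) = -9661/(768 + 18) = -9661/786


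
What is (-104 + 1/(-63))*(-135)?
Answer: 98295/7 ≈ 14042.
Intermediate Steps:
(-104 + 1/(-63))*(-135) = (-104 - 1/63)*(-135) = -6553/63*(-135) = 98295/7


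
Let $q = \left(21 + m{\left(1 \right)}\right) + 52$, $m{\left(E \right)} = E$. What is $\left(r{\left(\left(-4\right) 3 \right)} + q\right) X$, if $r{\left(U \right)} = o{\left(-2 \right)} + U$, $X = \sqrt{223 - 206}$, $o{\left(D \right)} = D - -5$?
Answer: $65 \sqrt{17} \approx 268.0$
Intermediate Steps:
$o{\left(D \right)} = 5 + D$ ($o{\left(D \right)} = D + 5 = 5 + D$)
$X = \sqrt{17} \approx 4.1231$
$q = 74$ ($q = \left(21 + 1\right) + 52 = 22 + 52 = 74$)
$r{\left(U \right)} = 3 + U$ ($r{\left(U \right)} = \left(5 - 2\right) + U = 3 + U$)
$\left(r{\left(\left(-4\right) 3 \right)} + q\right) X = \left(\left(3 - 12\right) + 74\right) \sqrt{17} = \left(-9 + 74\right) \sqrt{17} = 65 \sqrt{17}$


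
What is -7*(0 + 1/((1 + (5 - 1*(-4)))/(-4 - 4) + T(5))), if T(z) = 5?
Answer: -28/15 ≈ -1.8667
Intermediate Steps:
-7*(0 + 1/((1 + (5 - 1*(-4)))/(-4 - 4) + T(5))) = -7*(0 + 1/((1 + (5 - 1*(-4)))/(-4 - 4) + 5)) = -7*(0 + 1/((1 + (5 + 4))/(-8) + 5)) = -7*(0 + 1/((1 + 9)*(-1/8) + 5)) = -7*(0 + 1/(10*(-1/8) + 5)) = -7*(0 + 1/(-5/4 + 5)) = -7*(0 + 1/(15/4)) = -7*(0 + 4/15) = -7*4/15 = -28/15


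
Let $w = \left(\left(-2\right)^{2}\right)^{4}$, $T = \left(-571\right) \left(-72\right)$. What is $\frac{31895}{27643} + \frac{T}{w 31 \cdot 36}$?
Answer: $\frac{142343513}{109687424} \approx 1.2977$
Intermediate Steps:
$T = 41112$
$w = 256$ ($w = 4^{4} = 256$)
$\frac{31895}{27643} + \frac{T}{w 31 \cdot 36} = \frac{31895}{27643} + \frac{41112}{256 \cdot 31 \cdot 36} = 31895 \cdot \frac{1}{27643} + \frac{41112}{7936 \cdot 36} = \frac{31895}{27643} + \frac{41112}{285696} = \frac{31895}{27643} + 41112 \cdot \frac{1}{285696} = \frac{31895}{27643} + \frac{571}{3968} = \frac{142343513}{109687424}$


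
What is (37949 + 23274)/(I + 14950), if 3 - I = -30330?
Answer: 61223/45283 ≈ 1.3520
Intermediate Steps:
I = 30333 (I = 3 - 1*(-30330) = 3 + 30330 = 30333)
(37949 + 23274)/(I + 14950) = (37949 + 23274)/(30333 + 14950) = 61223/45283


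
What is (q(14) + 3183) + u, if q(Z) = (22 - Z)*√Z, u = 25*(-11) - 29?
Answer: 2879 + 8*√14 ≈ 2908.9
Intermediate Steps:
u = -304 (u = -275 - 29 = -304)
q(Z) = √Z*(22 - Z)
(q(14) + 3183) + u = (√14*(22 - 1*14) + 3183) - 304 = (√14*(22 - 14) + 3183) - 304 = (√14*8 + 3183) - 304 = (8*√14 + 3183) - 304 = (3183 + 8*√14) - 304 = 2879 + 8*√14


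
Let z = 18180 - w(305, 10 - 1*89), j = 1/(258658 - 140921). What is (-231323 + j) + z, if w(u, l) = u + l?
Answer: -25121425952/117737 ≈ -2.1337e+5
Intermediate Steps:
j = 1/117737 ≈ 8.4935e-6
w(u, l) = l + u
z = 17954 (z = 18180 - ((10 - 1*89) + 305) = 18180 - ((10 - 89) + 305) = 18180 - (-79 + 305) = 18180 - 1*226 = 18180 - 226 = 17954)
(-231323 + j) + z = (-231323 + 1/117737) + 17954 = -27235276050/117737 + 17954 = -25121425952/117737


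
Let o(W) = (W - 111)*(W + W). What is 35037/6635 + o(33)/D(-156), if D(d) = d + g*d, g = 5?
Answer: 143059/13270 ≈ 10.781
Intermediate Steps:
D(d) = 6*d (D(d) = d + 5*d = 6*d)
o(W) = 2*W*(-111 + W) (o(W) = (-111 + W)*(2*W) = 2*W*(-111 + W))
35037/6635 + o(33)/D(-156) = 35037/6635 + (2*33*(-111 + 33))/((6*(-156))) = 35037*(1/6635) + (2*33*(-78))/(-936) = 35037/6635 - 5148*(-1/936) = 35037/6635 + 11/2 = 143059/13270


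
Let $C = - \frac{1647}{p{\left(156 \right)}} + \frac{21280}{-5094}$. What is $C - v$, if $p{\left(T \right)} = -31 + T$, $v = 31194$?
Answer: $- \frac{9936914659}{318375} \approx -31211.0$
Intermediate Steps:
$C = - \frac{5524909}{318375}$ ($C = - \frac{1647}{-31 + 156} + \frac{21280}{-5094} = - \frac{1647}{125} + 21280 \left(- \frac{1}{5094}\right) = \left(-1647\right) \frac{1}{125} - \frac{10640}{2547} = - \frac{1647}{125} - \frac{10640}{2547} = - \frac{5524909}{318375} \approx -17.353$)
$C - v = - \frac{5524909}{318375} - 31194 = - \frac{9936914659}{318375}$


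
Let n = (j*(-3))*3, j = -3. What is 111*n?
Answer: 2997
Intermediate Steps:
n = 27 (n = -3*(-3)*3 = 9*3 = 27)
111*n = 111*27 = 2997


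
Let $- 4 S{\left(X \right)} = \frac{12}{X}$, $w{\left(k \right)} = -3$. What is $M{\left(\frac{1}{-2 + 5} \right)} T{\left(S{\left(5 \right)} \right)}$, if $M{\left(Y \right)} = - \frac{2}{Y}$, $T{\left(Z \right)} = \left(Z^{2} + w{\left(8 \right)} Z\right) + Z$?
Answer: $- \frac{234}{25} \approx -9.36$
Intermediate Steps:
$S{\left(X \right)} = - \frac{3}{X}$ ($S{\left(X \right)} = - \frac{12 \frac{1}{X}}{4} = - \frac{3}{X}$)
$T{\left(Z \right)} = Z^{2} - 2 Z$ ($T{\left(Z \right)} = \left(Z^{2} - 3 Z\right) + Z = Z^{2} - 2 Z$)
$M{\left(\frac{1}{-2 + 5} \right)} T{\left(S{\left(5 \right)} \right)} = - \frac{2}{\frac{1}{-2 + 5}} - \frac{3}{5} \left(-2 - \frac{3}{5}\right) = - \frac{2}{\frac{1}{3}} \left(-3\right) \frac{1}{5} \left(-2 - \frac{3}{5}\right) = - 2 \frac{1}{\frac{1}{3}} \left(- \frac{3 \left(-2 - \frac{3}{5}\right)}{5}\right) = \left(-2\right) 3 \left(\left(- \frac{3}{5}\right) \left(- \frac{13}{5}\right)\right) = \left(-6\right) \frac{39}{25} = - \frac{234}{25}$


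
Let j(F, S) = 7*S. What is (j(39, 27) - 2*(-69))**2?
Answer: 106929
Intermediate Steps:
(j(39, 27) - 2*(-69))**2 = (7*27 - 2*(-69))**2 = (189 + 138)**2 = 327**2 = 106929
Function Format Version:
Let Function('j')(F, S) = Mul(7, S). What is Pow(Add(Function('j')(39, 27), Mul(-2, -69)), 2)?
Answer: 106929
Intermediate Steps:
Pow(Add(Function('j')(39, 27), Mul(-2, -69)), 2) = Pow(Add(Mul(7, 27), Mul(-2, -69)), 2) = Pow(Add(189, 138), 2) = Pow(327, 2) = 106929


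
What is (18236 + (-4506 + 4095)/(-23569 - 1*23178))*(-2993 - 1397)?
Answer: -3742381506170/46747 ≈ -8.0056e+7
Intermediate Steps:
(18236 + (-4506 + 4095)/(-23569 - 1*23178))*(-2993 - 1397) = (18236 - 411/(-23569 - 23178))*(-4390) = (18236 - 411/(-46747))*(-4390) = (18236 - 411*(-1/46747))*(-4390) = (18236 + 411/46747)*(-4390) = (852478703/46747)*(-4390) = -3742381506170/46747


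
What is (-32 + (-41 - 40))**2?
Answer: 12769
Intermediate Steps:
(-32 + (-41 - 40))**2 = (-32 - 81)**2 = (-113)**2 = 12769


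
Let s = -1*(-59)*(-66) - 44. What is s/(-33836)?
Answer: 179/1538 ≈ 0.11638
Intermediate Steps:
s = -3938 (s = 59*(-66) - 44 = -3894 - 44 = -3938)
s/(-33836) = -3938/(-33836) = -3938*(-1/33836) = 179/1538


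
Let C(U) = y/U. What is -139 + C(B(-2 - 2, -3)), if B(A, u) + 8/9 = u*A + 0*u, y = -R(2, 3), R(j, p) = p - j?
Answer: -13909/100 ≈ -139.09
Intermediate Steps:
y = -1 (y = -(3 - 1*2) = -(3 - 2) = -1*1 = -1)
B(A, u) = -8/9 + A*u (B(A, u) = -8/9 + (u*A + 0*u) = -8/9 + (A*u + 0) = -8/9 + A*u)
C(U) = -1/U
-139 + C(B(-2 - 2, -3)) = -139 - 1/(-8/9 + (-2 - 2)*(-3)) = -139 - 1/(-8/9 - 4*(-3)) = -139 - 1/(-8/9 + 12) = -139 - 1/100/9 = -139 - 1*9/100 = -139 - 9/100 = -13909/100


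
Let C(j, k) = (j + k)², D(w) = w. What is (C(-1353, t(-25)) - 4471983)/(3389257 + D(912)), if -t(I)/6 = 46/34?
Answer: -756989766/979758841 ≈ -0.77263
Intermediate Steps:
t(I) = -138/17 (t(I) = -276/34 = -6*23/17 = -138/17)
(C(-1353, t(-25)) - 4471983)/(3389257 + D(912)) = ((-1353 - 138/17)² - 4471983)/(3389257 + 912) = ((-23139/17)² - 4471983)/3390169 = (535413321/289 - 4471983)*(1/3390169) = -756989766/289*1/3390169 = -756989766/979758841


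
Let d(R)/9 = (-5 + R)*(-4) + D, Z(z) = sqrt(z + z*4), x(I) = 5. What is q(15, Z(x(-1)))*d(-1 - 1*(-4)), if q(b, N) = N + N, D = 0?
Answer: 720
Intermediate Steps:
Z(z) = sqrt(5)*sqrt(z) (Z(z) = sqrt(z + 4*z) = sqrt(5*z) = sqrt(5)*sqrt(z))
q(b, N) = 2*N
d(R) = 180 - 36*R (d(R) = 9*((-5 + R)*(-4) + 0) = 9*((20 - 4*R) + 0) = 9*(20 - 4*R) = 180 - 36*R)
q(15, Z(x(-1)))*d(-1 - 1*(-4)) = (2*(sqrt(5)*sqrt(5)))*(180 - 36*(-1 - 1*(-4))) = (2*5)*(180 - 36*(-1 + 4)) = 10*(180 - 36*3) = 10*(180 - 108) = 10*72 = 720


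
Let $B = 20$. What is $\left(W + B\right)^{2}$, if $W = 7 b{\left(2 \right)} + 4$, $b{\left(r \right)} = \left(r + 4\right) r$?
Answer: $11664$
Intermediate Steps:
$b{\left(r \right)} = r \left(4 + r\right)$ ($b{\left(r \right)} = \left(4 + r\right) r = r \left(4 + r\right)$)
$W = 88$ ($W = 7 \cdot 2 \left(4 + 2\right) + 4 = 7 \cdot 2 \cdot 6 + 4 = 7 \cdot 12 + 4 = 84 + 4 = 88$)
$\left(W + B\right)^{2} = \left(88 + 20\right)^{2} = 108^{2} = 11664$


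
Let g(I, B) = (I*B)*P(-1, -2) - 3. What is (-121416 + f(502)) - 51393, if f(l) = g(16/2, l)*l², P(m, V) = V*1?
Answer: -2025024949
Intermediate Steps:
P(m, V) = V
g(I, B) = -3 - 2*B*I (g(I, B) = (I*B)*(-2) - 3 = (B*I)*(-2) - 3 = -2*B*I - 3 = -3 - 2*B*I)
f(l) = l²*(-3 - 16*l) (f(l) = (-3 - 2*l*16/2)*l² = (-3 - 2*l*16*(½))*l² = (-3 - 2*l*8)*l² = (-3 - 16*l)*l² = l²*(-3 - 16*l))
(-121416 + f(502)) - 51393 = (-121416 + 502²*(-3 - 16*502)) - 51393 = (-121416 + 252004*(-3 - 8032)) - 51393 = (-121416 + 252004*(-8035)) - 51393 = (-121416 - 2024852140) - 51393 = -2024973556 - 51393 = -2025024949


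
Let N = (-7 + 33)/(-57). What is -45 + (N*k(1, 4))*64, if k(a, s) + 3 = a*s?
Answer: -4229/57 ≈ -74.193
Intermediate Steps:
k(a, s) = -3 + a*s
N = -26/57 (N = 26*(-1/57) = -26/57 ≈ -0.45614)
-45 + (N*k(1, 4))*64 = -45 - 26*(-3 + 1*4)/57*64 = -45 - 26*(-3 + 4)/57*64 = -45 - 26/57*1*64 = -45 - 26/57*64 = -45 - 1664/57 = -4229/57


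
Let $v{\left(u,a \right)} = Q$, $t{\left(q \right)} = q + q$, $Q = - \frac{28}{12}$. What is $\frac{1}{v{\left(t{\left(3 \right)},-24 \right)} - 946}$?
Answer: $- \frac{3}{2845} \approx -0.0010545$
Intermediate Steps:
$Q = - \frac{7}{3}$ ($Q = \left(-28\right) \frac{1}{12} = - \frac{7}{3} \approx -2.3333$)
$t{\left(q \right)} = 2 q$
$v{\left(u,a \right)} = - \frac{7}{3}$
$\frac{1}{v{\left(t{\left(3 \right)},-24 \right)} - 946} = \frac{1}{- \frac{7}{3} - 946} = \frac{1}{- \frac{2845}{3}} = - \frac{3}{2845}$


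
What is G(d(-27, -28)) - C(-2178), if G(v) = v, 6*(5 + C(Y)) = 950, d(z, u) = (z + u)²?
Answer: 8615/3 ≈ 2871.7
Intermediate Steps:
d(z, u) = (u + z)²
C(Y) = 460/3 (C(Y) = -5 + (⅙)*950 = -5 + 475/3 = 460/3)
G(d(-27, -28)) - C(-2178) = (-28 - 27)² - 1*460/3 = (-55)² - 460/3 = 3025 - 460/3 = 8615/3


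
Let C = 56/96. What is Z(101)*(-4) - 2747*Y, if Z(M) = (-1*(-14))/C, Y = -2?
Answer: 5398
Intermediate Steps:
C = 7/12 (C = 56*(1/96) = 7/12 ≈ 0.58333)
Z(M) = 24 (Z(M) = (-1*(-14))/(7/12) = 14*(12/7) = 24)
Z(101)*(-4) - 2747*Y = 24*(-4) - 2747*(-2) = -96 + 5494 = 5398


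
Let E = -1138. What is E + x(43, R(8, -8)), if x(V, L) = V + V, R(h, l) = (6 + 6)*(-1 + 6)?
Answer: -1052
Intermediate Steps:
R(h, l) = 60 (R(h, l) = 12*5 = 60)
x(V, L) = 2*V
E + x(43, R(8, -8)) = -1138 + 2*43 = -1138 + 86 = -1052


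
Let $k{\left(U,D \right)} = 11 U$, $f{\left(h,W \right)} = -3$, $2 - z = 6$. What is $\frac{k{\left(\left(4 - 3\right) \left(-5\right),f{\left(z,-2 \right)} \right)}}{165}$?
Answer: $- \frac{1}{3} \approx -0.33333$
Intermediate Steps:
$z = -4$ ($z = 2 - 6 = -4$)
$\frac{k{\left(\left(4 - 3\right) \left(-5\right),f{\left(z,-2 \right)} \right)}}{165} = \frac{11 \left(4 - 3\right) \left(-5\right)}{165} = 11 \cdot 1 \left(-5\right) \frac{1}{165} = 11 \left(-5\right) \frac{1}{165} = \left(-55\right) \frac{1}{165} = - \frac{1}{3}$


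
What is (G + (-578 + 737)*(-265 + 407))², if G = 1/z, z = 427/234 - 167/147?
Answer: 31794431849844624/62362609 ≈ 5.0983e+8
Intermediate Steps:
z = 7897/11466 (z = 427*(1/234) - 167*1/147 = 427/234 - 167/147 = 7897/11466 ≈ 0.68873)
G = 11466/7897 (G = 1/(7897/11466) = 11466/7897 ≈ 1.4519)
(G + (-578 + 737)*(-265 + 407))² = (11466/7897 + (-578 + 737)*(-265 + 407))² = (11466/7897 + 159*142)² = (11466/7897 + 22578)² = (178309932/7897)² = 31794431849844624/62362609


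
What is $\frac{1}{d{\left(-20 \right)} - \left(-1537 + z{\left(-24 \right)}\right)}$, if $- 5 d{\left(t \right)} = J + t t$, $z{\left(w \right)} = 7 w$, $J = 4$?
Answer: $\frac{5}{8121} \approx 0.00061569$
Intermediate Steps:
$d{\left(t \right)} = - \frac{4}{5} - \frac{t^{2}}{5}$ ($d{\left(t \right)} = - \frac{4 + t t}{5} = - \frac{4 + t^{2}}{5} = - \frac{4}{5} - \frac{t^{2}}{5}$)
$\frac{1}{d{\left(-20 \right)} - \left(-1537 + z{\left(-24 \right)}\right)} = \frac{1}{\left(- \frac{4}{5} - \frac{\left(-20\right)^{2}}{5}\right) + \left(1537 - 7 \left(-24\right)\right)} = \frac{1}{\left(- \frac{4}{5} - 80\right) + \left(1537 - -168\right)} = \frac{1}{\left(- \frac{4}{5} - 80\right) + \left(1537 + 168\right)} = \frac{1}{- \frac{404}{5} + 1705} = \frac{1}{\frac{8121}{5}} = \frac{5}{8121}$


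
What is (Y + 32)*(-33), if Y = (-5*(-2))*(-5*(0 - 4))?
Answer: -7656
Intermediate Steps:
Y = 200 (Y = 10*(-5*(-4)) = 10*20 = 200)
(Y + 32)*(-33) = (200 + 32)*(-33) = 232*(-33) = -7656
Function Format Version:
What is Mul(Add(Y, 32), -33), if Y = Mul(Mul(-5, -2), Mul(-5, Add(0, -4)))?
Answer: -7656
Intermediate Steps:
Y = 200 (Y = Mul(10, Mul(-5, -4)) = Mul(10, 20) = 200)
Mul(Add(Y, 32), -33) = Mul(Add(200, 32), -33) = Mul(232, -33) = -7656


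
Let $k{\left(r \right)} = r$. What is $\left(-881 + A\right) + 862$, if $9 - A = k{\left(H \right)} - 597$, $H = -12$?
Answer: $599$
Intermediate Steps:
$A = 618$ ($A = 9 - \left(-12 - 597\right) = 9 - -609 = 9 + 609 = 618$)
$\left(-881 + A\right) + 862 = \left(-881 + 618\right) + 862 = -263 + 862 = 599$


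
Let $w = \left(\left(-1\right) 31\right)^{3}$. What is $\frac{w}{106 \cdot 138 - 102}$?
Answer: $- \frac{29791}{14526} \approx -2.0509$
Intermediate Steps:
$w = -29791$ ($w = \left(-31\right)^{3} = -29791$)
$\frac{w}{106 \cdot 138 - 102} = - \frac{29791}{106 \cdot 138 - 102} = - \frac{29791}{14628 - 102} = - \frac{29791}{14526}$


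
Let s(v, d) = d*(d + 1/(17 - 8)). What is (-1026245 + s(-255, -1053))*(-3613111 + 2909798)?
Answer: -57986046911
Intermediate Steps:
s(v, d) = d*(⅑ + d) (s(v, d) = d*(d + 1/9) = d*(d + ⅑) = d*(⅑ + d))
(-1026245 + s(-255, -1053))*(-3613111 + 2909798) = (-1026245 - 1053*(⅑ - 1053))*(-3613111 + 2909798) = (-1026245 - 1053*(-9476/9))*(-703313) = (-1026245 + 1108692)*(-703313) = 82447*(-703313) = -57986046911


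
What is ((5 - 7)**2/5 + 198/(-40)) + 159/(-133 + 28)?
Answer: -793/140 ≈ -5.6643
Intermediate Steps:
((5 - 7)**2/5 + 198/(-40)) + 159/(-133 + 28) = ((-2)**2*(1/5) + 198*(-1/40)) + 159/(-105) = (4*(1/5) - 99/20) + 159*(-1/105) = (4/5 - 99/20) - 53/35 = -83/20 - 53/35 = -793/140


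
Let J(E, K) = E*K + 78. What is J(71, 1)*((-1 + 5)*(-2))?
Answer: -1192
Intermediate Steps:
J(E, K) = 78 + E*K
J(71, 1)*((-1 + 5)*(-2)) = (78 + 71*1)*((-1 + 5)*(-2)) = (78 + 71)*(4*(-2)) = 149*(-8) = -1192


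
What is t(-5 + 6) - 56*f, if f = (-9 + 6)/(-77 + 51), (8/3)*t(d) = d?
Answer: -633/104 ≈ -6.0865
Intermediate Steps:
t(d) = 3*d/8
f = 3/26 (f = -3/(-26) = -3*(-1/26) = 3/26 ≈ 0.11538)
t(-5 + 6) - 56*f = 3*(-5 + 6)/8 - 56*3/26 = (3/8)*1 - 84/13 = 3/8 - 84/13 = -633/104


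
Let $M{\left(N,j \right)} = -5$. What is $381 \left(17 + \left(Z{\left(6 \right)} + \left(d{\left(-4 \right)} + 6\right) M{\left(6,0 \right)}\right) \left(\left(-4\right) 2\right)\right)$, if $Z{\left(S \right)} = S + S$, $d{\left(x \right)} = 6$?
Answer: $152781$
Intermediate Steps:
$Z{\left(S \right)} = 2 S$
$381 \left(17 + \left(Z{\left(6 \right)} + \left(d{\left(-4 \right)} + 6\right) M{\left(6,0 \right)}\right) \left(\left(-4\right) 2\right)\right) = 381 \left(17 + \left(2 \cdot 6 + \left(6 + 6\right) \left(-5\right)\right) \left(\left(-4\right) 2\right)\right) = 381 \left(17 + \left(12 + 12 \left(-5\right)\right) \left(-8\right)\right) = 381 \left(17 + \left(12 - 60\right) \left(-8\right)\right) = 381 \left(17 - -384\right) = 381 \left(17 + 384\right) = 381 \cdot 401 = 152781$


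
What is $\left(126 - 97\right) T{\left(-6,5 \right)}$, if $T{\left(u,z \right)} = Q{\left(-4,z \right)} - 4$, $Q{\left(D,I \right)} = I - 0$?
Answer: $29$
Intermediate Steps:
$Q{\left(D,I \right)} = I$ ($Q{\left(D,I \right)} = I + 0 = I$)
$T{\left(u,z \right)} = -4 + z$ ($T{\left(u,z \right)} = z - 4 = -4 + z$)
$\left(126 - 97\right) T{\left(-6,5 \right)} = \left(126 - 97\right) \left(-4 + 5\right) = 29 \cdot 1 = 29$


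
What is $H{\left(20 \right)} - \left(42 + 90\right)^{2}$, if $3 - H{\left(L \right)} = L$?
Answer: $-17441$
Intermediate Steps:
$H{\left(L \right)} = 3 - L$
$H{\left(20 \right)} - \left(42 + 90\right)^{2} = \left(3 - 20\right) - \left(42 + 90\right)^{2} = \left(3 - 20\right) - 132^{2} = -17 - 17424 = -17441$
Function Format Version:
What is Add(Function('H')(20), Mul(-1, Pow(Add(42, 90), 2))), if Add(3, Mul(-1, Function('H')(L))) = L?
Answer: -17441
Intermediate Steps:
Function('H')(L) = Add(3, Mul(-1, L))
Add(Function('H')(20), Mul(-1, Pow(Add(42, 90), 2))) = Add(Add(3, Mul(-1, 20)), Mul(-1, Pow(Add(42, 90), 2))) = Add(Add(3, -20), Mul(-1, Pow(132, 2))) = Add(-17, Mul(-1, 17424)) = Add(-17, -17424) = -17441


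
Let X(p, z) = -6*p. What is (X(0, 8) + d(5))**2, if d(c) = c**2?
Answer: 625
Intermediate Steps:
(X(0, 8) + d(5))**2 = (-6*0 + 5**2)**2 = (0 + 25)**2 = 25**2 = 625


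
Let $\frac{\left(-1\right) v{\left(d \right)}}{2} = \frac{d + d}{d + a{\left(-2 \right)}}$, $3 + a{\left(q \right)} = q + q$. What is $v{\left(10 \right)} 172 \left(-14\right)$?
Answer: $\frac{96320}{3} \approx 32107.0$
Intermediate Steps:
$a{\left(q \right)} = -3 + 2 q$ ($a{\left(q \right)} = -3 + \left(q + q\right) = -3 + 2 q$)
$v{\left(d \right)} = - \frac{4 d}{-7 + d}$ ($v{\left(d \right)} = - 2 \frac{d + d}{d + \left(-3 + 2 \left(-2\right)\right)} = - 2 \frac{2 d}{d - 7} = - 2 \frac{2 d}{-7 + d} = - \frac{4 d}{-7 + d}$)
$v{\left(10 \right)} 172 \left(-14\right) = \left(-4\right) 10 \frac{1}{-7 + 10} \cdot 172 \left(-14\right) = \left(-4\right) 10 \cdot \frac{1}{3} \cdot 172 \left(-14\right) = \left(- \frac{40}{3}\right) 172 \left(-14\right) = \left(- \frac{6880}{3}\right) \left(-14\right) = \frac{96320}{3}$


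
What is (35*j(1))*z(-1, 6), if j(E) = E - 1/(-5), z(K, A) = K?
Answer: -42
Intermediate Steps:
j(E) = ⅕ + E (j(E) = E - 1*(-⅕) = E + ⅕ = ⅕ + E)
(35*j(1))*z(-1, 6) = (35*(⅕ + 1))*(-1) = (35*(6/5))*(-1) = 42*(-1) = -42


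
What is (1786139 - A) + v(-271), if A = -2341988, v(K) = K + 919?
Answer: 4128775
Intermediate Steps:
v(K) = 919 + K
(1786139 - A) + v(-271) = (1786139 - 1*(-2341988)) + (919 - 271) = (1786139 + 2341988) + 648 = 4128127 + 648 = 4128775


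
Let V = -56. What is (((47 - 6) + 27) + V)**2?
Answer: 144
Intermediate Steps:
(((47 - 6) + 27) + V)**2 = (((47 - 6) + 27) - 56)**2 = ((41 + 27) - 56)**2 = (68 - 56)**2 = 12**2 = 144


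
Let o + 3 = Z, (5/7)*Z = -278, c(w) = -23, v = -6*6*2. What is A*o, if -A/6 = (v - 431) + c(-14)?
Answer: -6188916/5 ≈ -1.2378e+6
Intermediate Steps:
v = -72 (v = -36*2 = -72)
Z = -1946/5 (Z = (7/5)*(-278) = -1946/5 ≈ -389.20)
o = -1961/5 (o = -3 - 1946/5 = -1961/5 ≈ -392.20)
A = 3156 (A = -6*((-72 - 431) - 23) = -6*(-503 - 23) = -6*(-526) = 3156)
A*o = 3156*(-1961/5) = -6188916/5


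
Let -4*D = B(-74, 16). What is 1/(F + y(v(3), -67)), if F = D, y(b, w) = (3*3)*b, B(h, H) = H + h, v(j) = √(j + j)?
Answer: -58/1103 + 36*√6/1103 ≈ 0.027363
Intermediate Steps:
v(j) = √2*√j (v(j) = √(2*j) = √2*√j)
y(b, w) = 9*b
D = 29/2 (D = -(16 - 74)/4 = -¼*(-58) = 29/2 ≈ 14.500)
F = 29/2 ≈ 14.500
1/(F + y(v(3), -67)) = 1/(29/2 + 9*(√2*√3)) = 1/(29/2 + 9*√6)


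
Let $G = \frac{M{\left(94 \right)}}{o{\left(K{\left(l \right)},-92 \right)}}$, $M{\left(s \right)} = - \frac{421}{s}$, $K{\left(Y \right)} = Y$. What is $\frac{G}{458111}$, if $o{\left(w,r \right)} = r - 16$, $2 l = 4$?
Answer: $\frac{421}{4650742872} \approx 9.0523 \cdot 10^{-8}$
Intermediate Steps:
$l = 2$ ($l = \frac{1}{2} \cdot 4 = 2$)
$o{\left(w,r \right)} = -16 + r$
$G = \frac{421}{10152}$ ($G = \frac{\left(-421\right) \frac{1}{94}}{-16 - 92} = \frac{\left(-421\right) \frac{1}{94}}{-108} = \left(- \frac{421}{94}\right) \left(- \frac{1}{108}\right) = \frac{421}{10152} \approx 0.04147$)
$\frac{G}{458111} = \frac{421}{10152 \cdot 458111} = \frac{421}{10152} \cdot \frac{1}{458111} = \frac{421}{4650742872}$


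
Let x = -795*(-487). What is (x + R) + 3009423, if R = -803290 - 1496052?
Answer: 1097246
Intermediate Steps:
x = 387165
R = -2299342
(x + R) + 3009423 = (387165 - 2299342) + 3009423 = -1912177 + 3009423 = 1097246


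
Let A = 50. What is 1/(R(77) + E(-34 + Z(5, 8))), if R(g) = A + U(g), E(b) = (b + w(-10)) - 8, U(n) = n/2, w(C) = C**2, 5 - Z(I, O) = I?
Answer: 2/293 ≈ 0.0068259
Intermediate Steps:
Z(I, O) = 5 - I
U(n) = n/2 (U(n) = n*(1/2) = n/2)
E(b) = 92 + b (E(b) = (b + (-10)**2) - 8 = (b + 100) - 8 = (100 + b) - 8 = 92 + b)
R(g) = 50 + g/2
1/(R(77) + E(-34 + Z(5, 8))) = 1/((50 + (1/2)*77) + (92 + (-34 + (5 - 1*5)))) = 1/((50 + 77/2) + (92 + (-34 + (5 - 5)))) = 1/(177/2 + (92 + (-34 + 0))) = 1/(177/2 + (92 - 34)) = 1/(177/2 + 58) = 1/(293/2) = 2/293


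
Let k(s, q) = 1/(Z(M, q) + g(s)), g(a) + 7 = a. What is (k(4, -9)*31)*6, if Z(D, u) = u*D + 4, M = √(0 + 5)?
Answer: -93/202 - 837*√5/202 ≈ -9.7257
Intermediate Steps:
g(a) = -7 + a
M = √5 ≈ 2.2361
Z(D, u) = 4 + D*u (Z(D, u) = D*u + 4 = 4 + D*u)
k(s, q) = 1/(-3 + s + q*√5) (k(s, q) = 1/((4 + √5*q) + (-7 + s)) = 1/((4 + q*√5) + (-7 + s)) = 1/(-3 + s + q*√5))
(k(4, -9)*31)*6 = (31/(-3 + 4 - 9*√5))*6 = (31/(1 - 9*√5))*6 = 186/(1 - 9*√5)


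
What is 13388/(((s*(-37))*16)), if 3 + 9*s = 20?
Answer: -30123/2516 ≈ -11.973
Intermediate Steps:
s = 17/9 (s = -⅓ + (⅑)*20 = -⅓ + 20/9 = 17/9 ≈ 1.8889)
13388/(((s*(-37))*16)) = 13388/((((17/9)*(-37))*16)) = 13388/((-629/9*16)) = 13388/(-10064/9) = 13388*(-9/10064) = -30123/2516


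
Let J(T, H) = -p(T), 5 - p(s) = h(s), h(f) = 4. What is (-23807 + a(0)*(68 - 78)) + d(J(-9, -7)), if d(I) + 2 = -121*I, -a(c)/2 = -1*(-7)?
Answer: -23548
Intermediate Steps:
p(s) = 1 (p(s) = 5 - 1*4 = 5 - 4 = 1)
a(c) = -14 (a(c) = -(-2)*(-7) = -2*7 = -14)
J(T, H) = -1 (J(T, H) = -1*1 = -1)
d(I) = -2 - 121*I
(-23807 + a(0)*(68 - 78)) + d(J(-9, -7)) = (-23807 - 14*(68 - 78)) + (-2 - 121*(-1)) = (-23807 - 14*(-10)) + (-2 + 121) = (-23807 + 140) + 119 = -23667 + 119 = -23548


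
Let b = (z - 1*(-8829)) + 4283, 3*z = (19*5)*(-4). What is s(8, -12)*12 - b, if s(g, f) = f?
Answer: -39388/3 ≈ -13129.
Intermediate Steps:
z = -380/3 (z = ((19*5)*(-4))/3 = (95*(-4))/3 = (⅓)*(-380) = -380/3 ≈ -126.67)
b = 38956/3 (b = (-380/3 - 1*(-8829)) + 4283 = (-380/3 + 8829) + 4283 = 26107/3 + 4283 = 38956/3 ≈ 12985.)
s(8, -12)*12 - b = -12*12 - 1*38956/3 = -144 - 38956/3 = -39388/3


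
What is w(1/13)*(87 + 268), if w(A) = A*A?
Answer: 355/169 ≈ 2.1006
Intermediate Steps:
w(A) = A²
w(1/13)*(87 + 268) = (1/13)²*(87 + 268) = (1/13)²*355 = (1/169)*355 = 355/169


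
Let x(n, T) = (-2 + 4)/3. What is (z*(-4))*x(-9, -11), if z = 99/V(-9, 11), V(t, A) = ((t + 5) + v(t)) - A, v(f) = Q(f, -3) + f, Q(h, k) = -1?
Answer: 264/25 ≈ 10.560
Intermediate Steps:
x(n, T) = ⅔ (x(n, T) = 2*(⅓) = ⅔)
v(f) = -1 + f
V(t, A) = 4 - A + 2*t (V(t, A) = ((t + 5) + (-1 + t)) - A = ((5 + t) + (-1 + t)) - A = (4 + 2*t) - A = 4 - A + 2*t)
z = -99/25 (z = 99/(4 - 1*11 + 2*(-9)) = 99/(4 - 11 - 18) = 99/(-25) = 99*(-1/25) = -99/25 ≈ -3.9600)
(z*(-4))*x(-9, -11) = -99/25*(-4)*(⅔) = (396/25)*(⅔) = 264/25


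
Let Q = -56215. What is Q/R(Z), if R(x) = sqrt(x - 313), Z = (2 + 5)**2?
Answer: 56215*I*sqrt(66)/132 ≈ 3459.8*I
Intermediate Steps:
Z = 49 (Z = 7**2 = 49)
R(x) = sqrt(-313 + x)
Q/R(Z) = -56215/sqrt(-313 + 49) = -56215*(-I*sqrt(66)/132) = -(-56215)*I*sqrt(66)/132 = 56215*I*sqrt(66)/132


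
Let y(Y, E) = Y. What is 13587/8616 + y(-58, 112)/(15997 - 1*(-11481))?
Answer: 62140643/39458408 ≈ 1.5748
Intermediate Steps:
13587/8616 + y(-58, 112)/(15997 - 1*(-11481)) = 13587/8616 - 58/(15997 - 1*(-11481)) = 13587*(1/8616) - 58/(15997 + 11481) = 4529/2872 - 58/27478 = 4529/2872 - 58*1/27478 = 4529/2872 - 29/13739 = 62140643/39458408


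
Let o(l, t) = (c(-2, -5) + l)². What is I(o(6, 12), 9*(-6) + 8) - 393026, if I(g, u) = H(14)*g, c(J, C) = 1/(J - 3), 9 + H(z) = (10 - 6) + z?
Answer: -9818081/25 ≈ -3.9272e+5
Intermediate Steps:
H(z) = -5 + z (H(z) = -9 + ((10 - 6) + z) = -9 + (4 + z) = -5 + z)
c(J, C) = 1/(-3 + J)
o(l, t) = (-⅕ + l)² (o(l, t) = (1/(-3 - 2) + l)² = (1/(-5) + l)² = (-⅕ + l)²)
I(g, u) = 9*g (I(g, u) = (-5 + 14)*g = 9*g)
I(o(6, 12), 9*(-6) + 8) - 393026 = 9*((-1 + 5*6)²/25) - 393026 = 9*((-1 + 30)²/25) - 393026 = 9*((1/25)*29²) - 393026 = 9*((1/25)*841) - 393026 = 9*(841/25) - 393026 = 7569/25 - 393026 = -9818081/25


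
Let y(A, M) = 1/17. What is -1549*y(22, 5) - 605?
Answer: -11834/17 ≈ -696.12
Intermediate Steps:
y(A, M) = 1/17
-1549*y(22, 5) - 605 = -1549*1/17 - 605 = -1549/17 - 605 = -11834/17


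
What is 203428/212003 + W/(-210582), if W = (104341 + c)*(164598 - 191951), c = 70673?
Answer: 56385260191829/2480223097 ≈ 22734.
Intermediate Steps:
W = -4787157942 (W = (104341 + 70673)*(164598 - 191951) = 175014*(-27353) = -4787157942)
203428/212003 + W/(-210582) = 203428/212003 - 4787157942/(-210582) = 203428*(1/212003) - 4787157942*(-1/210582) = 203428/212003 + 265953219/11699 = 56385260191829/2480223097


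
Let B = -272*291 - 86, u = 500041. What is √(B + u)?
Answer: √420803 ≈ 648.69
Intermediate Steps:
B = -79238 (B = -79152 - 86 = -79238)
√(B + u) = √(-79238 + 500041) = √420803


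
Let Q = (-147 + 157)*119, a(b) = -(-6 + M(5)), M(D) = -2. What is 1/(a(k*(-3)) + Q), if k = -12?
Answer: 1/1198 ≈ 0.00083472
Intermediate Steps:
a(b) = 8 (a(b) = -(-6 - 2) = -1*(-8) = 8)
Q = 1190 (Q = 10*119 = 1190)
1/(a(k*(-3)) + Q) = 1/(8 + 1190) = 1/1198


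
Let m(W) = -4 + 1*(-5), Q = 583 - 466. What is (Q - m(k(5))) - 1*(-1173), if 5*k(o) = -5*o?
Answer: 1299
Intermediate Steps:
Q = 117
k(o) = -o (k(o) = (-5*o)/5 = -o)
m(W) = -9 (m(W) = -4 - 5 = -9)
(Q - m(k(5))) - 1*(-1173) = (117 - 1*(-9)) - 1*(-1173) = (117 + 9) + 1173 = 126 + 1173 = 1299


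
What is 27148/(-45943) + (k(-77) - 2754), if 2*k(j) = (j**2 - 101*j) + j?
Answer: 373048807/91886 ≈ 4059.9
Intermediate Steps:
k(j) = j**2/2 - 50*j (k(j) = ((j**2 - 101*j) + j)/2 = (j**2 - 100*j)/2 = j**2/2 - 50*j)
27148/(-45943) + (k(-77) - 2754) = 27148/(-45943) + ((1/2)*(-77)*(-100 - 77) - 2754) = 27148*(-1/45943) + ((1/2)*(-77)*(-177) - 2754) = -27148/45943 + (13629/2 - 2754) = -27148/45943 + 8121/2 = 373048807/91886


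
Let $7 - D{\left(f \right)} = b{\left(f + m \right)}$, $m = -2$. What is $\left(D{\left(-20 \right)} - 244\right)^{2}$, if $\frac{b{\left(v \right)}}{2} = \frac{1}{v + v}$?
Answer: $\frac{27175369}{484} \approx 56147.0$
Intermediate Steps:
$b{\left(v \right)} = \frac{1}{v}$ ($b{\left(v \right)} = \frac{2}{v + v} = \frac{2}{2 v} = 2 \frac{1}{2 v} = \frac{1}{v}$)
$D{\left(f \right)} = 7 - \frac{1}{-2 + f}$ ($D{\left(f \right)} = 7 - \frac{1}{f - 2} = 7 - \frac{1}{-2 + f}$)
$\left(D{\left(-20 \right)} - 244\right)^{2} = \left(\frac{-15 + 7 \left(-20\right)}{-2 - 20} - 244\right)^{2} = \left(\frac{-15 - 140}{-22} - 244\right)^{2} = \left(\left(- \frac{1}{22}\right) \left(-155\right) - 244\right)^{2} = \left(\frac{155}{22} - 244\right)^{2} = \left(- \frac{5213}{22}\right)^{2} = \frac{27175369}{484}$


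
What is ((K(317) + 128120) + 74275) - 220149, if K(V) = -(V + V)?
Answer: -18388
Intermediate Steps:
K(V) = -2*V
((K(317) + 128120) + 74275) - 220149 = ((-2*317 + 128120) + 74275) - 220149 = ((-634 + 128120) + 74275) - 220149 = (127486 + 74275) - 220149 = 201761 - 220149 = -18388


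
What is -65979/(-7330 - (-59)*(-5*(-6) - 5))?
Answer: 65979/5855 ≈ 11.269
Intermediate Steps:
-65979/(-7330 - (-59)*(-5*(-6) - 5)) = -65979/(-7330 - (-59)*(30 - 5)) = -65979/(-7330 - (-59)*25) = -65979/(-7330 - 1*(-1475)) = -65979/(-7330 + 1475) = -65979/(-5855) = -65979*(-1/5855) = 65979/5855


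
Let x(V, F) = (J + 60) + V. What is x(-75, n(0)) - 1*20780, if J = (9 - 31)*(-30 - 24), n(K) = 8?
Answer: -19607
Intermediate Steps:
J = 1188 (J = -22*(-54) = 1188)
x(V, F) = 1248 + V (x(V, F) = (1188 + 60) + V = 1248 + V)
x(-75, n(0)) - 1*20780 = (1248 - 75) - 1*20780 = 1173 - 20780 = -19607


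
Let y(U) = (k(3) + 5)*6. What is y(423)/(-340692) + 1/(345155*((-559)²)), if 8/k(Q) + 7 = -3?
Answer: -452988337349/6124187379892010 ≈ -7.3967e-5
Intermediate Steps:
k(Q) = -⅘ (k(Q) = 8/(-7 - 3) = 8/(-10) = 8*(-⅒) = -⅘)
y(U) = 126/5 (y(U) = (-⅘ + 5)*6 = (21/5)*6 = 126/5)
y(423)/(-340692) + 1/(345155*((-559)²)) = (126/5)/(-340692) + 1/(345155*((-559)²)) = (126/5)*(-1/340692) + (1/345155)/312481 = -21/283910 + (1/345155)*(1/312481) = -21/283910 + 1/107854379555 = -452988337349/6124187379892010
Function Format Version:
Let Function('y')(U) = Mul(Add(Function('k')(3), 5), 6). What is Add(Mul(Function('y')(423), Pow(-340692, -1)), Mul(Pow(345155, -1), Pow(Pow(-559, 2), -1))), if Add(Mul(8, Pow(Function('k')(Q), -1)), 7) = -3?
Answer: Rational(-452988337349, 6124187379892010) ≈ -7.3967e-5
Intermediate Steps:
Function('k')(Q) = Rational(-4, 5) (Function('k')(Q) = Mul(8, Pow(Add(-7, -3), -1)) = Mul(8, Pow(-10, -1)) = Mul(8, Rational(-1, 10)) = Rational(-4, 5))
Function('y')(U) = Rational(126, 5) (Function('y')(U) = Mul(Add(Rational(-4, 5), 5), 6) = Mul(Rational(21, 5), 6) = Rational(126, 5))
Add(Mul(Function('y')(423), Pow(-340692, -1)), Mul(Pow(345155, -1), Pow(Pow(-559, 2), -1))) = Add(Mul(Rational(126, 5), Pow(-340692, -1)), Mul(Pow(345155, -1), Pow(Pow(-559, 2), -1))) = Add(Mul(Rational(126, 5), Rational(-1, 340692)), Mul(Rational(1, 345155), Pow(312481, -1))) = Add(Rational(-21, 283910), Mul(Rational(1, 345155), Rational(1, 312481))) = Add(Rational(-21, 283910), Rational(1, 107854379555)) = Rational(-452988337349, 6124187379892010)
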